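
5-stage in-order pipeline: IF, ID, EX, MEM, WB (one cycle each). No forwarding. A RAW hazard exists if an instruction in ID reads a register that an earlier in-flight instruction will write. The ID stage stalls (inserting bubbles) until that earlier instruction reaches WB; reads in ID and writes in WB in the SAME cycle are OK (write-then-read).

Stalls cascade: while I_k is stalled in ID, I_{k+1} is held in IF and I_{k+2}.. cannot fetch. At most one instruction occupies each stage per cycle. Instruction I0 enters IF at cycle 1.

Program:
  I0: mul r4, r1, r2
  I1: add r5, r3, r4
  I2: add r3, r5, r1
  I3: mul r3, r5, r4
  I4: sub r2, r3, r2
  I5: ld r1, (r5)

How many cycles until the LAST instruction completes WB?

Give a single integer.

I0 mul r4 <- r1,r2: IF@1 ID@2 stall=0 (-) EX@3 MEM@4 WB@5
I1 add r5 <- r3,r4: IF@2 ID@3 stall=2 (RAW on I0.r4 (WB@5)) EX@6 MEM@7 WB@8
I2 add r3 <- r5,r1: IF@3 ID@6 stall=2 (RAW on I1.r5 (WB@8)) EX@9 MEM@10 WB@11
I3 mul r3 <- r5,r4: IF@6 ID@9 stall=0 (-) EX@10 MEM@11 WB@12
I4 sub r2 <- r3,r2: IF@9 ID@10 stall=2 (RAW on I3.r3 (WB@12)) EX@13 MEM@14 WB@15
I5 ld r1 <- r5: IF@10 ID@13 stall=0 (-) EX@14 MEM@15 WB@16

Answer: 16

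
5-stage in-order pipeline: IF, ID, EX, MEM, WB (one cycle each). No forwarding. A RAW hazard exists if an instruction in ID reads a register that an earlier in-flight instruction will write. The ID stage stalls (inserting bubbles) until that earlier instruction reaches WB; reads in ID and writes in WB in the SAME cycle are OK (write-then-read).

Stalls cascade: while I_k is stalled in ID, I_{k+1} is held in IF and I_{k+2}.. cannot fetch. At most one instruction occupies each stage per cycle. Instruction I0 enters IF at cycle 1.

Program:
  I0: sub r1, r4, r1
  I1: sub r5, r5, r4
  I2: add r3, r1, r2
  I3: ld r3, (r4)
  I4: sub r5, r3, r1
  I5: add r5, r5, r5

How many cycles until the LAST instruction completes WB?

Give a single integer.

I0 sub r1 <- r4,r1: IF@1 ID@2 stall=0 (-) EX@3 MEM@4 WB@5
I1 sub r5 <- r5,r4: IF@2 ID@3 stall=0 (-) EX@4 MEM@5 WB@6
I2 add r3 <- r1,r2: IF@3 ID@4 stall=1 (RAW on I0.r1 (WB@5)) EX@6 MEM@7 WB@8
I3 ld r3 <- r4: IF@4 ID@6 stall=0 (-) EX@7 MEM@8 WB@9
I4 sub r5 <- r3,r1: IF@6 ID@7 stall=2 (RAW on I3.r3 (WB@9)) EX@10 MEM@11 WB@12
I5 add r5 <- r5,r5: IF@7 ID@10 stall=2 (RAW on I4.r5 (WB@12)) EX@13 MEM@14 WB@15

Answer: 15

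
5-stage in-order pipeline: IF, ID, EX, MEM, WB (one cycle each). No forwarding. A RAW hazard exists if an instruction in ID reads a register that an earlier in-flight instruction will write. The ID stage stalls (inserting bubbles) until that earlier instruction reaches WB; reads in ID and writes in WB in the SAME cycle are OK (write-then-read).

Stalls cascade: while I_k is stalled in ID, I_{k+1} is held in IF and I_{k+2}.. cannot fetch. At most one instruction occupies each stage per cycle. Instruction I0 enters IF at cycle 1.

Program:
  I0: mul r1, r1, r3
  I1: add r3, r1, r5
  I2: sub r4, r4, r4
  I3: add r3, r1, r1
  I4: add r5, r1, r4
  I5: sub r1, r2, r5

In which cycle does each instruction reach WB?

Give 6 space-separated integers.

I0 mul r1 <- r1,r3: IF@1 ID@2 stall=0 (-) EX@3 MEM@4 WB@5
I1 add r3 <- r1,r5: IF@2 ID@3 stall=2 (RAW on I0.r1 (WB@5)) EX@6 MEM@7 WB@8
I2 sub r4 <- r4,r4: IF@3 ID@6 stall=0 (-) EX@7 MEM@8 WB@9
I3 add r3 <- r1,r1: IF@6 ID@7 stall=0 (-) EX@8 MEM@9 WB@10
I4 add r5 <- r1,r4: IF@7 ID@8 stall=1 (RAW on I2.r4 (WB@9)) EX@10 MEM@11 WB@12
I5 sub r1 <- r2,r5: IF@8 ID@10 stall=2 (RAW on I4.r5 (WB@12)) EX@13 MEM@14 WB@15

Answer: 5 8 9 10 12 15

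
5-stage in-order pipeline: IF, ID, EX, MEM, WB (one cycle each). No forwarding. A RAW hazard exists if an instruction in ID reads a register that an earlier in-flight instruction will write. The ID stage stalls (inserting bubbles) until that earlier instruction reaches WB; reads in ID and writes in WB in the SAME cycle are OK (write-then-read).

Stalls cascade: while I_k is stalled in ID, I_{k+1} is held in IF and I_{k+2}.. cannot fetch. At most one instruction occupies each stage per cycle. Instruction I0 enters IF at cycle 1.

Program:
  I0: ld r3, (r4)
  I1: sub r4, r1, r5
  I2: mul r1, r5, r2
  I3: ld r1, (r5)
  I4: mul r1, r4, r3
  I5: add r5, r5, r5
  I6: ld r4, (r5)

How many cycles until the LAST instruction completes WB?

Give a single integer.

I0 ld r3 <- r4: IF@1 ID@2 stall=0 (-) EX@3 MEM@4 WB@5
I1 sub r4 <- r1,r5: IF@2 ID@3 stall=0 (-) EX@4 MEM@5 WB@6
I2 mul r1 <- r5,r2: IF@3 ID@4 stall=0 (-) EX@5 MEM@6 WB@7
I3 ld r1 <- r5: IF@4 ID@5 stall=0 (-) EX@6 MEM@7 WB@8
I4 mul r1 <- r4,r3: IF@5 ID@6 stall=0 (-) EX@7 MEM@8 WB@9
I5 add r5 <- r5,r5: IF@6 ID@7 stall=0 (-) EX@8 MEM@9 WB@10
I6 ld r4 <- r5: IF@7 ID@8 stall=2 (RAW on I5.r5 (WB@10)) EX@11 MEM@12 WB@13

Answer: 13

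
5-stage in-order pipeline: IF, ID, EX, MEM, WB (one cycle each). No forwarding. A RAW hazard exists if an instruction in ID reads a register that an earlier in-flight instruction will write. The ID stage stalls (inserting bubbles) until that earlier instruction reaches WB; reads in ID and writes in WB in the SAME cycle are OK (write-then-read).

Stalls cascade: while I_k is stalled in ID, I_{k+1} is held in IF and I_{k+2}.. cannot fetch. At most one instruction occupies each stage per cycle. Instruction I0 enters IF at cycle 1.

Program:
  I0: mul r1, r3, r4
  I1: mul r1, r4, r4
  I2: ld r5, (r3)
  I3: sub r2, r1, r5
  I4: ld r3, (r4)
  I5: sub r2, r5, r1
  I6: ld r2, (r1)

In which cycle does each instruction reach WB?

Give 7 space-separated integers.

I0 mul r1 <- r3,r4: IF@1 ID@2 stall=0 (-) EX@3 MEM@4 WB@5
I1 mul r1 <- r4,r4: IF@2 ID@3 stall=0 (-) EX@4 MEM@5 WB@6
I2 ld r5 <- r3: IF@3 ID@4 stall=0 (-) EX@5 MEM@6 WB@7
I3 sub r2 <- r1,r5: IF@4 ID@5 stall=2 (RAW on I2.r5 (WB@7)) EX@8 MEM@9 WB@10
I4 ld r3 <- r4: IF@5 ID@8 stall=0 (-) EX@9 MEM@10 WB@11
I5 sub r2 <- r5,r1: IF@8 ID@9 stall=0 (-) EX@10 MEM@11 WB@12
I6 ld r2 <- r1: IF@9 ID@10 stall=0 (-) EX@11 MEM@12 WB@13

Answer: 5 6 7 10 11 12 13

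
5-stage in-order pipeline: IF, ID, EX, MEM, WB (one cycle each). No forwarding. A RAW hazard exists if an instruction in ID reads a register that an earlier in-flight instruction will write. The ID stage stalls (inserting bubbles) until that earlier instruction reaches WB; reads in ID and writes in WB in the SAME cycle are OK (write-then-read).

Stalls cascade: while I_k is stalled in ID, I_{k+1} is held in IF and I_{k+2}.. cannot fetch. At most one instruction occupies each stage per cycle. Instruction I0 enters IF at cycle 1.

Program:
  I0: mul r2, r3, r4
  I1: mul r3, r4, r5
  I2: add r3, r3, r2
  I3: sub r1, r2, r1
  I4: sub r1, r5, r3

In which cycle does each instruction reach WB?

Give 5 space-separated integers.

I0 mul r2 <- r3,r4: IF@1 ID@2 stall=0 (-) EX@3 MEM@4 WB@5
I1 mul r3 <- r4,r5: IF@2 ID@3 stall=0 (-) EX@4 MEM@5 WB@6
I2 add r3 <- r3,r2: IF@3 ID@4 stall=2 (RAW on I1.r3 (WB@6)) EX@7 MEM@8 WB@9
I3 sub r1 <- r2,r1: IF@4 ID@7 stall=0 (-) EX@8 MEM@9 WB@10
I4 sub r1 <- r5,r3: IF@7 ID@8 stall=1 (RAW on I2.r3 (WB@9)) EX@10 MEM@11 WB@12

Answer: 5 6 9 10 12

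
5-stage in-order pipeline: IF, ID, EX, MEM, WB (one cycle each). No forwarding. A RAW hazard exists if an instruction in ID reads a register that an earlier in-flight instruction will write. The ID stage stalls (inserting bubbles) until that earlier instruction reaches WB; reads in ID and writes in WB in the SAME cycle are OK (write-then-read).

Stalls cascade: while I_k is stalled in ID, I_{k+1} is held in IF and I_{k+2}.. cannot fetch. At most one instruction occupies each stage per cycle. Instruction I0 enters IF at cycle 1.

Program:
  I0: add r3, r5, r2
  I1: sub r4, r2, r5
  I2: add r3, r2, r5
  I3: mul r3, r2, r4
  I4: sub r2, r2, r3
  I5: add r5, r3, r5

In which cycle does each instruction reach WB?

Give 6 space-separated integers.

Answer: 5 6 7 9 12 13

Derivation:
I0 add r3 <- r5,r2: IF@1 ID@2 stall=0 (-) EX@3 MEM@4 WB@5
I1 sub r4 <- r2,r5: IF@2 ID@3 stall=0 (-) EX@4 MEM@5 WB@6
I2 add r3 <- r2,r5: IF@3 ID@4 stall=0 (-) EX@5 MEM@6 WB@7
I3 mul r3 <- r2,r4: IF@4 ID@5 stall=1 (RAW on I1.r4 (WB@6)) EX@7 MEM@8 WB@9
I4 sub r2 <- r2,r3: IF@5 ID@7 stall=2 (RAW on I3.r3 (WB@9)) EX@10 MEM@11 WB@12
I5 add r5 <- r3,r5: IF@7 ID@10 stall=0 (-) EX@11 MEM@12 WB@13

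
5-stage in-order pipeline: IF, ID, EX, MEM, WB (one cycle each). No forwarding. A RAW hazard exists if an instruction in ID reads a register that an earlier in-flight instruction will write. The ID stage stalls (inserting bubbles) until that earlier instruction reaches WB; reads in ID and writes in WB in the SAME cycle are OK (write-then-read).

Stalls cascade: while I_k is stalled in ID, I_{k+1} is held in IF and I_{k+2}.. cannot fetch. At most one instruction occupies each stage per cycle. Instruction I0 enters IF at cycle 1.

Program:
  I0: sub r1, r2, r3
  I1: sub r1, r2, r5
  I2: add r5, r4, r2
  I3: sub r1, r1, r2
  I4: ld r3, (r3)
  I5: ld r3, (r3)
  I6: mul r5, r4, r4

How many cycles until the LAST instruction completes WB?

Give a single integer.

I0 sub r1 <- r2,r3: IF@1 ID@2 stall=0 (-) EX@3 MEM@4 WB@5
I1 sub r1 <- r2,r5: IF@2 ID@3 stall=0 (-) EX@4 MEM@5 WB@6
I2 add r5 <- r4,r2: IF@3 ID@4 stall=0 (-) EX@5 MEM@6 WB@7
I3 sub r1 <- r1,r2: IF@4 ID@5 stall=1 (RAW on I1.r1 (WB@6)) EX@7 MEM@8 WB@9
I4 ld r3 <- r3: IF@5 ID@7 stall=0 (-) EX@8 MEM@9 WB@10
I5 ld r3 <- r3: IF@7 ID@8 stall=2 (RAW on I4.r3 (WB@10)) EX@11 MEM@12 WB@13
I6 mul r5 <- r4,r4: IF@8 ID@11 stall=0 (-) EX@12 MEM@13 WB@14

Answer: 14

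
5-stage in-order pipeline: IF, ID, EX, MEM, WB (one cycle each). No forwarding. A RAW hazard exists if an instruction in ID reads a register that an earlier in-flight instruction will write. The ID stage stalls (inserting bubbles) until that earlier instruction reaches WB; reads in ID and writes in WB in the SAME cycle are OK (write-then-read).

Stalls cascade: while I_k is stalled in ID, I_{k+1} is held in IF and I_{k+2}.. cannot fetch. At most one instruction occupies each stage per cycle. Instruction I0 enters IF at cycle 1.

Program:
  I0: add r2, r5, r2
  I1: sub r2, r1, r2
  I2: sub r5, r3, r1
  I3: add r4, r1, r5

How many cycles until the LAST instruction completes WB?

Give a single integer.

I0 add r2 <- r5,r2: IF@1 ID@2 stall=0 (-) EX@3 MEM@4 WB@5
I1 sub r2 <- r1,r2: IF@2 ID@3 stall=2 (RAW on I0.r2 (WB@5)) EX@6 MEM@7 WB@8
I2 sub r5 <- r3,r1: IF@3 ID@6 stall=0 (-) EX@7 MEM@8 WB@9
I3 add r4 <- r1,r5: IF@6 ID@7 stall=2 (RAW on I2.r5 (WB@9)) EX@10 MEM@11 WB@12

Answer: 12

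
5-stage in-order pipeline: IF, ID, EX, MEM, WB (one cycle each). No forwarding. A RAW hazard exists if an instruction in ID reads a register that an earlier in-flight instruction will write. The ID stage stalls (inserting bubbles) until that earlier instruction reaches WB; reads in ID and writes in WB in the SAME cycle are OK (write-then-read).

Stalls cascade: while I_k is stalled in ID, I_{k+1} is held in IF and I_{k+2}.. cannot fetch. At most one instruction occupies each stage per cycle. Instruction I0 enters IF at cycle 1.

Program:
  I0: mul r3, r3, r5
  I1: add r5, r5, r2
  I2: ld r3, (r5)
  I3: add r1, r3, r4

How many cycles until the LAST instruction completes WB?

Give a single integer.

I0 mul r3 <- r3,r5: IF@1 ID@2 stall=0 (-) EX@3 MEM@4 WB@5
I1 add r5 <- r5,r2: IF@2 ID@3 stall=0 (-) EX@4 MEM@5 WB@6
I2 ld r3 <- r5: IF@3 ID@4 stall=2 (RAW on I1.r5 (WB@6)) EX@7 MEM@8 WB@9
I3 add r1 <- r3,r4: IF@4 ID@7 stall=2 (RAW on I2.r3 (WB@9)) EX@10 MEM@11 WB@12

Answer: 12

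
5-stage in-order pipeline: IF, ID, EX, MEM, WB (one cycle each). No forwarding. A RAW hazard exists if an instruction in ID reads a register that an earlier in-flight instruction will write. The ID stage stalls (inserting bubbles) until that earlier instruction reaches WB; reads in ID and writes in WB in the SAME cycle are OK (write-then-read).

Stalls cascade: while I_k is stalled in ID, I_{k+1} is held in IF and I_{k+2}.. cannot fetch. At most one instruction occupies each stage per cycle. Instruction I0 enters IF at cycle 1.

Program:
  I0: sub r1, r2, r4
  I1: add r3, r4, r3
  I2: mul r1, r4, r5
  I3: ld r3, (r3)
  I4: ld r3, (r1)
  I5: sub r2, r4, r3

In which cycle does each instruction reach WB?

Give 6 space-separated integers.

I0 sub r1 <- r2,r4: IF@1 ID@2 stall=0 (-) EX@3 MEM@4 WB@5
I1 add r3 <- r4,r3: IF@2 ID@3 stall=0 (-) EX@4 MEM@5 WB@6
I2 mul r1 <- r4,r5: IF@3 ID@4 stall=0 (-) EX@5 MEM@6 WB@7
I3 ld r3 <- r3: IF@4 ID@5 stall=1 (RAW on I1.r3 (WB@6)) EX@7 MEM@8 WB@9
I4 ld r3 <- r1: IF@5 ID@7 stall=0 (-) EX@8 MEM@9 WB@10
I5 sub r2 <- r4,r3: IF@7 ID@8 stall=2 (RAW on I4.r3 (WB@10)) EX@11 MEM@12 WB@13

Answer: 5 6 7 9 10 13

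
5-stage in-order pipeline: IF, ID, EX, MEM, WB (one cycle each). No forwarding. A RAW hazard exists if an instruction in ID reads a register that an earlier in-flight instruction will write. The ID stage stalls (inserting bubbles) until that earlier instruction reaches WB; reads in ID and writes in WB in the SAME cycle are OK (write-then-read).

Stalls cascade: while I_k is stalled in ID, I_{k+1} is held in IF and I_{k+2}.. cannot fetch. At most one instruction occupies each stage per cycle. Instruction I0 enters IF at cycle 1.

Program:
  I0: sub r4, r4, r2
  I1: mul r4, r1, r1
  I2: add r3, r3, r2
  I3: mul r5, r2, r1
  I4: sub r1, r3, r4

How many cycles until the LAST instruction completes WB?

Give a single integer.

I0 sub r4 <- r4,r2: IF@1 ID@2 stall=0 (-) EX@3 MEM@4 WB@5
I1 mul r4 <- r1,r1: IF@2 ID@3 stall=0 (-) EX@4 MEM@5 WB@6
I2 add r3 <- r3,r2: IF@3 ID@4 stall=0 (-) EX@5 MEM@6 WB@7
I3 mul r5 <- r2,r1: IF@4 ID@5 stall=0 (-) EX@6 MEM@7 WB@8
I4 sub r1 <- r3,r4: IF@5 ID@6 stall=1 (RAW on I2.r3 (WB@7)) EX@8 MEM@9 WB@10

Answer: 10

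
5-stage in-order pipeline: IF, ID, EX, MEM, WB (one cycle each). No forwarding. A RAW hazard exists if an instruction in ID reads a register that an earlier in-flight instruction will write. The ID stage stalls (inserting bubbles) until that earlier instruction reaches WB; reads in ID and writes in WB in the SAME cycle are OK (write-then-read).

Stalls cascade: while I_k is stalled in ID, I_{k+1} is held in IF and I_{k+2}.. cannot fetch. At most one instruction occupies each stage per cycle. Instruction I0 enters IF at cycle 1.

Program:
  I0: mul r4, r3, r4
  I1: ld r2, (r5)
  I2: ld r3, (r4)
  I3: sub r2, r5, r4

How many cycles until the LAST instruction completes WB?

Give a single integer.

I0 mul r4 <- r3,r4: IF@1 ID@2 stall=0 (-) EX@3 MEM@4 WB@5
I1 ld r2 <- r5: IF@2 ID@3 stall=0 (-) EX@4 MEM@5 WB@6
I2 ld r3 <- r4: IF@3 ID@4 stall=1 (RAW on I0.r4 (WB@5)) EX@6 MEM@7 WB@8
I3 sub r2 <- r5,r4: IF@4 ID@6 stall=0 (-) EX@7 MEM@8 WB@9

Answer: 9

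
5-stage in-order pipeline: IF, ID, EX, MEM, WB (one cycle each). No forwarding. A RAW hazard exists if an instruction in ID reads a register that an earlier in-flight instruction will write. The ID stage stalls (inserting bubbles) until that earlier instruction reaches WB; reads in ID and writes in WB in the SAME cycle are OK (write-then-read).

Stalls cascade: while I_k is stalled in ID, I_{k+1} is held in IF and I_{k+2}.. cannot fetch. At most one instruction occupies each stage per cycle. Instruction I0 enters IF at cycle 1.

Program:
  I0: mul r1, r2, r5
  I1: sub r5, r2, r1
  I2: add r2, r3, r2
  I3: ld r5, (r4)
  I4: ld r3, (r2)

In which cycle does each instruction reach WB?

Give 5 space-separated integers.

I0 mul r1 <- r2,r5: IF@1 ID@2 stall=0 (-) EX@3 MEM@4 WB@5
I1 sub r5 <- r2,r1: IF@2 ID@3 stall=2 (RAW on I0.r1 (WB@5)) EX@6 MEM@7 WB@8
I2 add r2 <- r3,r2: IF@3 ID@6 stall=0 (-) EX@7 MEM@8 WB@9
I3 ld r5 <- r4: IF@6 ID@7 stall=0 (-) EX@8 MEM@9 WB@10
I4 ld r3 <- r2: IF@7 ID@8 stall=1 (RAW on I2.r2 (WB@9)) EX@10 MEM@11 WB@12

Answer: 5 8 9 10 12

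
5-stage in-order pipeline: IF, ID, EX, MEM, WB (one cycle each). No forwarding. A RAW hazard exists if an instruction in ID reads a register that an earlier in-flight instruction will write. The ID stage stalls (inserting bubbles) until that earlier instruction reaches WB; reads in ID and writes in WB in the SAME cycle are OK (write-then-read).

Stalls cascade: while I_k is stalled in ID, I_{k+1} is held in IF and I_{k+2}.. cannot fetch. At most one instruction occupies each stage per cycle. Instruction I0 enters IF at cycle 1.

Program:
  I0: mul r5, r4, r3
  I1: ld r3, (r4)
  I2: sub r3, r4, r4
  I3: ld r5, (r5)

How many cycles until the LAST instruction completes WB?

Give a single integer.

I0 mul r5 <- r4,r3: IF@1 ID@2 stall=0 (-) EX@3 MEM@4 WB@5
I1 ld r3 <- r4: IF@2 ID@3 stall=0 (-) EX@4 MEM@5 WB@6
I2 sub r3 <- r4,r4: IF@3 ID@4 stall=0 (-) EX@5 MEM@6 WB@7
I3 ld r5 <- r5: IF@4 ID@5 stall=0 (-) EX@6 MEM@7 WB@8

Answer: 8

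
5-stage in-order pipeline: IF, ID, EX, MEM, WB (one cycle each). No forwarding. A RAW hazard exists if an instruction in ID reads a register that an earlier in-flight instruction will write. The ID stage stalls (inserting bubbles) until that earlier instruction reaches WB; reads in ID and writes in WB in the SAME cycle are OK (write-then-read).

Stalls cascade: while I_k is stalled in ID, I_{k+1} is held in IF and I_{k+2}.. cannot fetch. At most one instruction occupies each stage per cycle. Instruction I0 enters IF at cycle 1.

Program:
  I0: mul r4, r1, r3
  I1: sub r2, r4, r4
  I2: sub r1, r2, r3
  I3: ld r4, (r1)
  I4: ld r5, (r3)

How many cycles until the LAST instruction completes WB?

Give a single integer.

Answer: 15

Derivation:
I0 mul r4 <- r1,r3: IF@1 ID@2 stall=0 (-) EX@3 MEM@4 WB@5
I1 sub r2 <- r4,r4: IF@2 ID@3 stall=2 (RAW on I0.r4 (WB@5)) EX@6 MEM@7 WB@8
I2 sub r1 <- r2,r3: IF@3 ID@6 stall=2 (RAW on I1.r2 (WB@8)) EX@9 MEM@10 WB@11
I3 ld r4 <- r1: IF@6 ID@9 stall=2 (RAW on I2.r1 (WB@11)) EX@12 MEM@13 WB@14
I4 ld r5 <- r3: IF@9 ID@12 stall=0 (-) EX@13 MEM@14 WB@15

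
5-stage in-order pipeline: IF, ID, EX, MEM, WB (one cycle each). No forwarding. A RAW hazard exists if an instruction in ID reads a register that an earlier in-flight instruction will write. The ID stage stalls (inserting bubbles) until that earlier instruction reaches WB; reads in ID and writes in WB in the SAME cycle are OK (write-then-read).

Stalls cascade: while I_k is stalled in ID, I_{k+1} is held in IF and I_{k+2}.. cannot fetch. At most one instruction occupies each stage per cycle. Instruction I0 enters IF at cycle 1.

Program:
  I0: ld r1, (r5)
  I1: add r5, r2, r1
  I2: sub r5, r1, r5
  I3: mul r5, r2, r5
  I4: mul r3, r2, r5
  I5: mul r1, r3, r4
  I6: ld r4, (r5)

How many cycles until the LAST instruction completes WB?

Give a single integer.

Answer: 21

Derivation:
I0 ld r1 <- r5: IF@1 ID@2 stall=0 (-) EX@3 MEM@4 WB@5
I1 add r5 <- r2,r1: IF@2 ID@3 stall=2 (RAW on I0.r1 (WB@5)) EX@6 MEM@7 WB@8
I2 sub r5 <- r1,r5: IF@3 ID@6 stall=2 (RAW on I1.r5 (WB@8)) EX@9 MEM@10 WB@11
I3 mul r5 <- r2,r5: IF@6 ID@9 stall=2 (RAW on I2.r5 (WB@11)) EX@12 MEM@13 WB@14
I4 mul r3 <- r2,r5: IF@9 ID@12 stall=2 (RAW on I3.r5 (WB@14)) EX@15 MEM@16 WB@17
I5 mul r1 <- r3,r4: IF@12 ID@15 stall=2 (RAW on I4.r3 (WB@17)) EX@18 MEM@19 WB@20
I6 ld r4 <- r5: IF@15 ID@18 stall=0 (-) EX@19 MEM@20 WB@21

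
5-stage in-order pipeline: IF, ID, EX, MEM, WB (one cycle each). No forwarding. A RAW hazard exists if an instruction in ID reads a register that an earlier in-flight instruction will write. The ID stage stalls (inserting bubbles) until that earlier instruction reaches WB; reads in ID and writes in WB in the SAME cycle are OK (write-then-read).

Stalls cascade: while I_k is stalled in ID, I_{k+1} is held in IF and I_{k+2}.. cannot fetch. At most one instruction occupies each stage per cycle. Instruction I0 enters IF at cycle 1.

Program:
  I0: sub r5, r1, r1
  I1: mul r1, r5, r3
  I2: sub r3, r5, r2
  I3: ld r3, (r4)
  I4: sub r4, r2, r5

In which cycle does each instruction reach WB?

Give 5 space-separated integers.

I0 sub r5 <- r1,r1: IF@1 ID@2 stall=0 (-) EX@3 MEM@4 WB@5
I1 mul r1 <- r5,r3: IF@2 ID@3 stall=2 (RAW on I0.r5 (WB@5)) EX@6 MEM@7 WB@8
I2 sub r3 <- r5,r2: IF@3 ID@6 stall=0 (-) EX@7 MEM@8 WB@9
I3 ld r3 <- r4: IF@6 ID@7 stall=0 (-) EX@8 MEM@9 WB@10
I4 sub r4 <- r2,r5: IF@7 ID@8 stall=0 (-) EX@9 MEM@10 WB@11

Answer: 5 8 9 10 11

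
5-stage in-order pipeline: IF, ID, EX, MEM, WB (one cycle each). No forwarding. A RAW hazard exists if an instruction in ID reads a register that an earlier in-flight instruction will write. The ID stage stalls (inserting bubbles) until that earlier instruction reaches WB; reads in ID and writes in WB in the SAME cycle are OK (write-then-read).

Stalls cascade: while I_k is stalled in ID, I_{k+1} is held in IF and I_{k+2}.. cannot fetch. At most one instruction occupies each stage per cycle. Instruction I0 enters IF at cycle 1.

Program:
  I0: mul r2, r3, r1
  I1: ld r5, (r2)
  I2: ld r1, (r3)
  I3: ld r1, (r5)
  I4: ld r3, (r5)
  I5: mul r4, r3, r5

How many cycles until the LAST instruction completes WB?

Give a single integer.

Answer: 15

Derivation:
I0 mul r2 <- r3,r1: IF@1 ID@2 stall=0 (-) EX@3 MEM@4 WB@5
I1 ld r5 <- r2: IF@2 ID@3 stall=2 (RAW on I0.r2 (WB@5)) EX@6 MEM@7 WB@8
I2 ld r1 <- r3: IF@3 ID@6 stall=0 (-) EX@7 MEM@8 WB@9
I3 ld r1 <- r5: IF@6 ID@7 stall=1 (RAW on I1.r5 (WB@8)) EX@9 MEM@10 WB@11
I4 ld r3 <- r5: IF@7 ID@9 stall=0 (-) EX@10 MEM@11 WB@12
I5 mul r4 <- r3,r5: IF@9 ID@10 stall=2 (RAW on I4.r3 (WB@12)) EX@13 MEM@14 WB@15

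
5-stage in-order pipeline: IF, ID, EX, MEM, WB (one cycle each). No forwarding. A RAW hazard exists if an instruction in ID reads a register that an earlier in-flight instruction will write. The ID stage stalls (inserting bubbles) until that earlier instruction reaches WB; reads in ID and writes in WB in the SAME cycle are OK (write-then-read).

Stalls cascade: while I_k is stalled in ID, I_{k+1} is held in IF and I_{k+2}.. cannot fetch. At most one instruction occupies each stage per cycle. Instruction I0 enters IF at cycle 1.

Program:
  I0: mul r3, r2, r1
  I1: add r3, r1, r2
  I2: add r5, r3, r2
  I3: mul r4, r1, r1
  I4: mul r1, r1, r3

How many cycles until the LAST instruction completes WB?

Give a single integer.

I0 mul r3 <- r2,r1: IF@1 ID@2 stall=0 (-) EX@3 MEM@4 WB@5
I1 add r3 <- r1,r2: IF@2 ID@3 stall=0 (-) EX@4 MEM@5 WB@6
I2 add r5 <- r3,r2: IF@3 ID@4 stall=2 (RAW on I1.r3 (WB@6)) EX@7 MEM@8 WB@9
I3 mul r4 <- r1,r1: IF@4 ID@7 stall=0 (-) EX@8 MEM@9 WB@10
I4 mul r1 <- r1,r3: IF@7 ID@8 stall=0 (-) EX@9 MEM@10 WB@11

Answer: 11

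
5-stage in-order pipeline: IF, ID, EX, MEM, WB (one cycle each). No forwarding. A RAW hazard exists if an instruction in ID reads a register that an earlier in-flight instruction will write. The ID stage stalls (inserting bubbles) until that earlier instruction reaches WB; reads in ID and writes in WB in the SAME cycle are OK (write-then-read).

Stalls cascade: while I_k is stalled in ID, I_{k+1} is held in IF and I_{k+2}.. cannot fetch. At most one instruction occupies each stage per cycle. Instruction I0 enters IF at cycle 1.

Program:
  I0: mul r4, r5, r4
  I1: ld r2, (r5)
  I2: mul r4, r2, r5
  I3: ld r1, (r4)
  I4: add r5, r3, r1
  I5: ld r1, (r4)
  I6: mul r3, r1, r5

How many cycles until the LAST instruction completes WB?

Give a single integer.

I0 mul r4 <- r5,r4: IF@1 ID@2 stall=0 (-) EX@3 MEM@4 WB@5
I1 ld r2 <- r5: IF@2 ID@3 stall=0 (-) EX@4 MEM@5 WB@6
I2 mul r4 <- r2,r5: IF@3 ID@4 stall=2 (RAW on I1.r2 (WB@6)) EX@7 MEM@8 WB@9
I3 ld r1 <- r4: IF@4 ID@7 stall=2 (RAW on I2.r4 (WB@9)) EX@10 MEM@11 WB@12
I4 add r5 <- r3,r1: IF@7 ID@10 stall=2 (RAW on I3.r1 (WB@12)) EX@13 MEM@14 WB@15
I5 ld r1 <- r4: IF@10 ID@13 stall=0 (-) EX@14 MEM@15 WB@16
I6 mul r3 <- r1,r5: IF@13 ID@14 stall=2 (RAW on I5.r1 (WB@16)) EX@17 MEM@18 WB@19

Answer: 19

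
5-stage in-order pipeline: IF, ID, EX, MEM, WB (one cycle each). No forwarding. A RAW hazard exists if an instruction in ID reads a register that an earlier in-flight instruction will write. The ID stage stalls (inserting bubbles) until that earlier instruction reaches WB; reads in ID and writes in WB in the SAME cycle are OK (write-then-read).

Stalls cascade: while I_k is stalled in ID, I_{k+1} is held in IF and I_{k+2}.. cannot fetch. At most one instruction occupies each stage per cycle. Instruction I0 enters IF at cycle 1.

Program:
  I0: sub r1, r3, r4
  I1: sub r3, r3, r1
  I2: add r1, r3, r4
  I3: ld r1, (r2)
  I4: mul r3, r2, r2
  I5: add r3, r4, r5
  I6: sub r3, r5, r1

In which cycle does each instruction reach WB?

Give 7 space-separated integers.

Answer: 5 8 11 12 13 14 15

Derivation:
I0 sub r1 <- r3,r4: IF@1 ID@2 stall=0 (-) EX@3 MEM@4 WB@5
I1 sub r3 <- r3,r1: IF@2 ID@3 stall=2 (RAW on I0.r1 (WB@5)) EX@6 MEM@7 WB@8
I2 add r1 <- r3,r4: IF@3 ID@6 stall=2 (RAW on I1.r3 (WB@8)) EX@9 MEM@10 WB@11
I3 ld r1 <- r2: IF@6 ID@9 stall=0 (-) EX@10 MEM@11 WB@12
I4 mul r3 <- r2,r2: IF@9 ID@10 stall=0 (-) EX@11 MEM@12 WB@13
I5 add r3 <- r4,r5: IF@10 ID@11 stall=0 (-) EX@12 MEM@13 WB@14
I6 sub r3 <- r5,r1: IF@11 ID@12 stall=0 (-) EX@13 MEM@14 WB@15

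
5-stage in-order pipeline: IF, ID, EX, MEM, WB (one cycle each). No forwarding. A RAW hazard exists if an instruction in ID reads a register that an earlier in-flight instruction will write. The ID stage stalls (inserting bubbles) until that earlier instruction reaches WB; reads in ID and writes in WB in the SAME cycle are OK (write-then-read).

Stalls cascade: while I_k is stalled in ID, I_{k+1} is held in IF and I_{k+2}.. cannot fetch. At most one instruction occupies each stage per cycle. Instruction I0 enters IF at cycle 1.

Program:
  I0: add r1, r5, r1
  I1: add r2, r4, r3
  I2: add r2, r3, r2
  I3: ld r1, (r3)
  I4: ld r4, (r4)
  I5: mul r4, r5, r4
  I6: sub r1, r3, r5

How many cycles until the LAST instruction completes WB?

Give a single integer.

I0 add r1 <- r5,r1: IF@1 ID@2 stall=0 (-) EX@3 MEM@4 WB@5
I1 add r2 <- r4,r3: IF@2 ID@3 stall=0 (-) EX@4 MEM@5 WB@6
I2 add r2 <- r3,r2: IF@3 ID@4 stall=2 (RAW on I1.r2 (WB@6)) EX@7 MEM@8 WB@9
I3 ld r1 <- r3: IF@4 ID@7 stall=0 (-) EX@8 MEM@9 WB@10
I4 ld r4 <- r4: IF@7 ID@8 stall=0 (-) EX@9 MEM@10 WB@11
I5 mul r4 <- r5,r4: IF@8 ID@9 stall=2 (RAW on I4.r4 (WB@11)) EX@12 MEM@13 WB@14
I6 sub r1 <- r3,r5: IF@9 ID@12 stall=0 (-) EX@13 MEM@14 WB@15

Answer: 15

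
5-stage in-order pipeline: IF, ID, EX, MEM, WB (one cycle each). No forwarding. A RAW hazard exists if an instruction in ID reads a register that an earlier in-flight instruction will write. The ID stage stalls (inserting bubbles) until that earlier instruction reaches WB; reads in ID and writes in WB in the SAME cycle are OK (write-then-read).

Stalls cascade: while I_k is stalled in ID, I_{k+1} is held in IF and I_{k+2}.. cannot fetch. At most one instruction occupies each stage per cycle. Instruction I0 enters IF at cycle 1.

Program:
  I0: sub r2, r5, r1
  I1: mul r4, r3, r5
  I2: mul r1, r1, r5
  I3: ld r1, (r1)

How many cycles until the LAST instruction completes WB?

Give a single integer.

I0 sub r2 <- r5,r1: IF@1 ID@2 stall=0 (-) EX@3 MEM@4 WB@5
I1 mul r4 <- r3,r5: IF@2 ID@3 stall=0 (-) EX@4 MEM@5 WB@6
I2 mul r1 <- r1,r5: IF@3 ID@4 stall=0 (-) EX@5 MEM@6 WB@7
I3 ld r1 <- r1: IF@4 ID@5 stall=2 (RAW on I2.r1 (WB@7)) EX@8 MEM@9 WB@10

Answer: 10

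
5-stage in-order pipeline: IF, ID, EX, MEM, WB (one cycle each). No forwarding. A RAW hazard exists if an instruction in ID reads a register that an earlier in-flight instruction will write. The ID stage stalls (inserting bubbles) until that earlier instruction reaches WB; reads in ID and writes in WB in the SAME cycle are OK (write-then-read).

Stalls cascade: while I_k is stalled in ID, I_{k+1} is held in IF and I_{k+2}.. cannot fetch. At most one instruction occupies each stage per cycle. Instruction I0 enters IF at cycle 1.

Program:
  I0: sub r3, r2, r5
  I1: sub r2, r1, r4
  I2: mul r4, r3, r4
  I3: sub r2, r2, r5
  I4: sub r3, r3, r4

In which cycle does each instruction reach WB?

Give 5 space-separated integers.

Answer: 5 6 8 9 11

Derivation:
I0 sub r3 <- r2,r5: IF@1 ID@2 stall=0 (-) EX@3 MEM@4 WB@5
I1 sub r2 <- r1,r4: IF@2 ID@3 stall=0 (-) EX@4 MEM@5 WB@6
I2 mul r4 <- r3,r4: IF@3 ID@4 stall=1 (RAW on I0.r3 (WB@5)) EX@6 MEM@7 WB@8
I3 sub r2 <- r2,r5: IF@4 ID@6 stall=0 (-) EX@7 MEM@8 WB@9
I4 sub r3 <- r3,r4: IF@6 ID@7 stall=1 (RAW on I2.r4 (WB@8)) EX@9 MEM@10 WB@11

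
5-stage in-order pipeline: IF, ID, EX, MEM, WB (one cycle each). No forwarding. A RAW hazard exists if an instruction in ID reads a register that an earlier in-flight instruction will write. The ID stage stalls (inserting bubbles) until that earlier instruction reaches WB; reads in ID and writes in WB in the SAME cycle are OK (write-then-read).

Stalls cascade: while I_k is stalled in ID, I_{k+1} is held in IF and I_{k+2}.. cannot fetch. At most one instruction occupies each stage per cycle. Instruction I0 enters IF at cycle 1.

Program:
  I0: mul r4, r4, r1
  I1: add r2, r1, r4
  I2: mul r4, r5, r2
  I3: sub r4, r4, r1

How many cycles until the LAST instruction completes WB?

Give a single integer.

I0 mul r4 <- r4,r1: IF@1 ID@2 stall=0 (-) EX@3 MEM@4 WB@5
I1 add r2 <- r1,r4: IF@2 ID@3 stall=2 (RAW on I0.r4 (WB@5)) EX@6 MEM@7 WB@8
I2 mul r4 <- r5,r2: IF@3 ID@6 stall=2 (RAW on I1.r2 (WB@8)) EX@9 MEM@10 WB@11
I3 sub r4 <- r4,r1: IF@6 ID@9 stall=2 (RAW on I2.r4 (WB@11)) EX@12 MEM@13 WB@14

Answer: 14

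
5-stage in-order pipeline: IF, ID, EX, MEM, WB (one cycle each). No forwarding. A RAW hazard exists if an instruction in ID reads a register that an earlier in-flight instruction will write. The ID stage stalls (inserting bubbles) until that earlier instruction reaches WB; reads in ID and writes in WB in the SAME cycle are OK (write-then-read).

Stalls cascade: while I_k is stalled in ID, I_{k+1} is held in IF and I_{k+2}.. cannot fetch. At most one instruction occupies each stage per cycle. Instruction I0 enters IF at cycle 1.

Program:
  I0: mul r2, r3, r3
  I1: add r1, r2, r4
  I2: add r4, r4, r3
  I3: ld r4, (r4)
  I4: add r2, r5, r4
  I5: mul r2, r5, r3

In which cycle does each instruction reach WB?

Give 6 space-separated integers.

I0 mul r2 <- r3,r3: IF@1 ID@2 stall=0 (-) EX@3 MEM@4 WB@5
I1 add r1 <- r2,r4: IF@2 ID@3 stall=2 (RAW on I0.r2 (WB@5)) EX@6 MEM@7 WB@8
I2 add r4 <- r4,r3: IF@3 ID@6 stall=0 (-) EX@7 MEM@8 WB@9
I3 ld r4 <- r4: IF@6 ID@7 stall=2 (RAW on I2.r4 (WB@9)) EX@10 MEM@11 WB@12
I4 add r2 <- r5,r4: IF@7 ID@10 stall=2 (RAW on I3.r4 (WB@12)) EX@13 MEM@14 WB@15
I5 mul r2 <- r5,r3: IF@10 ID@13 stall=0 (-) EX@14 MEM@15 WB@16

Answer: 5 8 9 12 15 16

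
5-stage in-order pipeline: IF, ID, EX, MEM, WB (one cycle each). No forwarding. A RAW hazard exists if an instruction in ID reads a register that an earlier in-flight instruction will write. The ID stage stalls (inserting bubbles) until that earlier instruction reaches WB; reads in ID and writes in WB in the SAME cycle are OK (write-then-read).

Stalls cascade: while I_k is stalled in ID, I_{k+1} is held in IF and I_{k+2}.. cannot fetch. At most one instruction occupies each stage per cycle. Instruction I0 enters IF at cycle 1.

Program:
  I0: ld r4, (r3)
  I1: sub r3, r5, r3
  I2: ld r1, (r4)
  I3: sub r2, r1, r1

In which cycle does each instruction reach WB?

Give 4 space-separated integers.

I0 ld r4 <- r3: IF@1 ID@2 stall=0 (-) EX@3 MEM@4 WB@5
I1 sub r3 <- r5,r3: IF@2 ID@3 stall=0 (-) EX@4 MEM@5 WB@6
I2 ld r1 <- r4: IF@3 ID@4 stall=1 (RAW on I0.r4 (WB@5)) EX@6 MEM@7 WB@8
I3 sub r2 <- r1,r1: IF@4 ID@6 stall=2 (RAW on I2.r1 (WB@8)) EX@9 MEM@10 WB@11

Answer: 5 6 8 11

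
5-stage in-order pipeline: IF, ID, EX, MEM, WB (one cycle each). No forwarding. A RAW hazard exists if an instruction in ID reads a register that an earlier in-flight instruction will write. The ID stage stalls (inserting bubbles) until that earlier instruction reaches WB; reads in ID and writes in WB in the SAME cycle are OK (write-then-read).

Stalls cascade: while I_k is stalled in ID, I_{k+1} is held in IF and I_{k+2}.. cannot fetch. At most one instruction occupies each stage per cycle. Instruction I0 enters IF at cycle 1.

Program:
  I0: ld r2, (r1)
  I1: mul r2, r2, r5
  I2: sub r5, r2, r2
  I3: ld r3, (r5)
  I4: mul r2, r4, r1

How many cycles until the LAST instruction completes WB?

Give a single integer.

I0 ld r2 <- r1: IF@1 ID@2 stall=0 (-) EX@3 MEM@4 WB@5
I1 mul r2 <- r2,r5: IF@2 ID@3 stall=2 (RAW on I0.r2 (WB@5)) EX@6 MEM@7 WB@8
I2 sub r5 <- r2,r2: IF@3 ID@6 stall=2 (RAW on I1.r2 (WB@8)) EX@9 MEM@10 WB@11
I3 ld r3 <- r5: IF@6 ID@9 stall=2 (RAW on I2.r5 (WB@11)) EX@12 MEM@13 WB@14
I4 mul r2 <- r4,r1: IF@9 ID@12 stall=0 (-) EX@13 MEM@14 WB@15

Answer: 15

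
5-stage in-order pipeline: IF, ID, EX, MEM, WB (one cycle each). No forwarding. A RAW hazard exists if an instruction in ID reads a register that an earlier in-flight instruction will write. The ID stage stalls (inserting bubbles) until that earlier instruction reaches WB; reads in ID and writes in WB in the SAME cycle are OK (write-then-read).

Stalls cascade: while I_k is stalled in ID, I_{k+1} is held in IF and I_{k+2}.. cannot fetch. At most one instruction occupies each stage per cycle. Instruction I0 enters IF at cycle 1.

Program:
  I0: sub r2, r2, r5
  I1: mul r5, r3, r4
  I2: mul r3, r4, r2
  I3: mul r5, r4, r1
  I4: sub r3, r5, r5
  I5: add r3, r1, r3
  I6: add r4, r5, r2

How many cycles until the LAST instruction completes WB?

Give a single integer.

I0 sub r2 <- r2,r5: IF@1 ID@2 stall=0 (-) EX@3 MEM@4 WB@5
I1 mul r5 <- r3,r4: IF@2 ID@3 stall=0 (-) EX@4 MEM@5 WB@6
I2 mul r3 <- r4,r2: IF@3 ID@4 stall=1 (RAW on I0.r2 (WB@5)) EX@6 MEM@7 WB@8
I3 mul r5 <- r4,r1: IF@4 ID@6 stall=0 (-) EX@7 MEM@8 WB@9
I4 sub r3 <- r5,r5: IF@6 ID@7 stall=2 (RAW on I3.r5 (WB@9)) EX@10 MEM@11 WB@12
I5 add r3 <- r1,r3: IF@7 ID@10 stall=2 (RAW on I4.r3 (WB@12)) EX@13 MEM@14 WB@15
I6 add r4 <- r5,r2: IF@10 ID@13 stall=0 (-) EX@14 MEM@15 WB@16

Answer: 16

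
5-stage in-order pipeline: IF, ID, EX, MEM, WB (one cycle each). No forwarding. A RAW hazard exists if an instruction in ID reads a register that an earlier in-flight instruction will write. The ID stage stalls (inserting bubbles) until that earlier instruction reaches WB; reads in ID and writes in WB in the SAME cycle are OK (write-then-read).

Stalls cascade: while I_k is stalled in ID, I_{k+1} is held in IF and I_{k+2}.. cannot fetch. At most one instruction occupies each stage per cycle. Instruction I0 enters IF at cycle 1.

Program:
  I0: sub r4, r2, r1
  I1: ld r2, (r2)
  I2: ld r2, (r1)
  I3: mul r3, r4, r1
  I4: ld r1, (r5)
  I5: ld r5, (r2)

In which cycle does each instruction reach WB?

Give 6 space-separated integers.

I0 sub r4 <- r2,r1: IF@1 ID@2 stall=0 (-) EX@3 MEM@4 WB@5
I1 ld r2 <- r2: IF@2 ID@3 stall=0 (-) EX@4 MEM@5 WB@6
I2 ld r2 <- r1: IF@3 ID@4 stall=0 (-) EX@5 MEM@6 WB@7
I3 mul r3 <- r4,r1: IF@4 ID@5 stall=0 (-) EX@6 MEM@7 WB@8
I4 ld r1 <- r5: IF@5 ID@6 stall=0 (-) EX@7 MEM@8 WB@9
I5 ld r5 <- r2: IF@6 ID@7 stall=0 (-) EX@8 MEM@9 WB@10

Answer: 5 6 7 8 9 10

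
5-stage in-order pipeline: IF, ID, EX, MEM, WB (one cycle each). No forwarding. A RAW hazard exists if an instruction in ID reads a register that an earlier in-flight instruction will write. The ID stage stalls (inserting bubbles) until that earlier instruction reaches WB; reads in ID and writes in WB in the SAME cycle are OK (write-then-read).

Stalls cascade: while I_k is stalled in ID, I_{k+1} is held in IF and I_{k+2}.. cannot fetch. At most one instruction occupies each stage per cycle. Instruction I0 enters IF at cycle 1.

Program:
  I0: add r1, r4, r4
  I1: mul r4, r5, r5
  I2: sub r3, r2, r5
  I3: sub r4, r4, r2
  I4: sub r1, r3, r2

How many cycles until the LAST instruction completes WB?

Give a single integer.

I0 add r1 <- r4,r4: IF@1 ID@2 stall=0 (-) EX@3 MEM@4 WB@5
I1 mul r4 <- r5,r5: IF@2 ID@3 stall=0 (-) EX@4 MEM@5 WB@6
I2 sub r3 <- r2,r5: IF@3 ID@4 stall=0 (-) EX@5 MEM@6 WB@7
I3 sub r4 <- r4,r2: IF@4 ID@5 stall=1 (RAW on I1.r4 (WB@6)) EX@7 MEM@8 WB@9
I4 sub r1 <- r3,r2: IF@5 ID@7 stall=0 (-) EX@8 MEM@9 WB@10

Answer: 10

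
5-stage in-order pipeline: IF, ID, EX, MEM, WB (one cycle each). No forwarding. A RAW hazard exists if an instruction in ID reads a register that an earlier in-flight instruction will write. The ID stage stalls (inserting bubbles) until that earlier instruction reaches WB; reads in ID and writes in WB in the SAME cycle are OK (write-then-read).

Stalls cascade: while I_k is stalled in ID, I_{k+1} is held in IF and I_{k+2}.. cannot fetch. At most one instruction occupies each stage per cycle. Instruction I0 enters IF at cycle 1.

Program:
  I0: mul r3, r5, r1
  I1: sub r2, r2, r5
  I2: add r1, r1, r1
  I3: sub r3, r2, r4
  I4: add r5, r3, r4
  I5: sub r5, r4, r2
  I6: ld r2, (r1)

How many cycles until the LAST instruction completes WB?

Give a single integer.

I0 mul r3 <- r5,r1: IF@1 ID@2 stall=0 (-) EX@3 MEM@4 WB@5
I1 sub r2 <- r2,r5: IF@2 ID@3 stall=0 (-) EX@4 MEM@5 WB@6
I2 add r1 <- r1,r1: IF@3 ID@4 stall=0 (-) EX@5 MEM@6 WB@7
I3 sub r3 <- r2,r4: IF@4 ID@5 stall=1 (RAW on I1.r2 (WB@6)) EX@7 MEM@8 WB@9
I4 add r5 <- r3,r4: IF@5 ID@7 stall=2 (RAW on I3.r3 (WB@9)) EX@10 MEM@11 WB@12
I5 sub r5 <- r4,r2: IF@7 ID@10 stall=0 (-) EX@11 MEM@12 WB@13
I6 ld r2 <- r1: IF@10 ID@11 stall=0 (-) EX@12 MEM@13 WB@14

Answer: 14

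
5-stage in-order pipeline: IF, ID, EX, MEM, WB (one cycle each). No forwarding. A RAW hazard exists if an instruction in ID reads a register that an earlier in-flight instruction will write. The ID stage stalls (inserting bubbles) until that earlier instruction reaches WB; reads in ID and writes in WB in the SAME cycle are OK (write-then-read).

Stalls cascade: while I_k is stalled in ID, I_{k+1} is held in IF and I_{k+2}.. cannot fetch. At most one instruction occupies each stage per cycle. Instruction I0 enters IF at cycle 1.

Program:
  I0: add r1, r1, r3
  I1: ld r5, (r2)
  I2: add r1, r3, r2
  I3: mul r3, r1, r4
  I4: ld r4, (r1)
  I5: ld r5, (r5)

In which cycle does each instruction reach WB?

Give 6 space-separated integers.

I0 add r1 <- r1,r3: IF@1 ID@2 stall=0 (-) EX@3 MEM@4 WB@5
I1 ld r5 <- r2: IF@2 ID@3 stall=0 (-) EX@4 MEM@5 WB@6
I2 add r1 <- r3,r2: IF@3 ID@4 stall=0 (-) EX@5 MEM@6 WB@7
I3 mul r3 <- r1,r4: IF@4 ID@5 stall=2 (RAW on I2.r1 (WB@7)) EX@8 MEM@9 WB@10
I4 ld r4 <- r1: IF@5 ID@8 stall=0 (-) EX@9 MEM@10 WB@11
I5 ld r5 <- r5: IF@8 ID@9 stall=0 (-) EX@10 MEM@11 WB@12

Answer: 5 6 7 10 11 12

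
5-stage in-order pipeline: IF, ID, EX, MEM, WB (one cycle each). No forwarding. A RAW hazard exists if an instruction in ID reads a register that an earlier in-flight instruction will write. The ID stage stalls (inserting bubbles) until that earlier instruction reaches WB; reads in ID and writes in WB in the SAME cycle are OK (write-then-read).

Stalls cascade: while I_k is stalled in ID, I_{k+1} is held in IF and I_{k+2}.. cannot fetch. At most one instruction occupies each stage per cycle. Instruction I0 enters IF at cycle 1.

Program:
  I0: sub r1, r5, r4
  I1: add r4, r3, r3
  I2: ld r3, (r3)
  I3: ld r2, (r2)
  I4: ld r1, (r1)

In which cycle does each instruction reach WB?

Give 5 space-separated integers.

I0 sub r1 <- r5,r4: IF@1 ID@2 stall=0 (-) EX@3 MEM@4 WB@5
I1 add r4 <- r3,r3: IF@2 ID@3 stall=0 (-) EX@4 MEM@5 WB@6
I2 ld r3 <- r3: IF@3 ID@4 stall=0 (-) EX@5 MEM@6 WB@7
I3 ld r2 <- r2: IF@4 ID@5 stall=0 (-) EX@6 MEM@7 WB@8
I4 ld r1 <- r1: IF@5 ID@6 stall=0 (-) EX@7 MEM@8 WB@9

Answer: 5 6 7 8 9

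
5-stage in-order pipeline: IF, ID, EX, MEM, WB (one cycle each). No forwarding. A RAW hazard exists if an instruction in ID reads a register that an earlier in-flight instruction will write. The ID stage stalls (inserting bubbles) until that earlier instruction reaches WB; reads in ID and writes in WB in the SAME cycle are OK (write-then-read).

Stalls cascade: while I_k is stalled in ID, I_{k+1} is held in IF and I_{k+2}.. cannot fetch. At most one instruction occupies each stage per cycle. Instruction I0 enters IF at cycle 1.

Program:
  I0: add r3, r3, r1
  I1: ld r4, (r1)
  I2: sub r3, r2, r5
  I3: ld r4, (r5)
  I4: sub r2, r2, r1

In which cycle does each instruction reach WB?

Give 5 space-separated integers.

I0 add r3 <- r3,r1: IF@1 ID@2 stall=0 (-) EX@3 MEM@4 WB@5
I1 ld r4 <- r1: IF@2 ID@3 stall=0 (-) EX@4 MEM@5 WB@6
I2 sub r3 <- r2,r5: IF@3 ID@4 stall=0 (-) EX@5 MEM@6 WB@7
I3 ld r4 <- r5: IF@4 ID@5 stall=0 (-) EX@6 MEM@7 WB@8
I4 sub r2 <- r2,r1: IF@5 ID@6 stall=0 (-) EX@7 MEM@8 WB@9

Answer: 5 6 7 8 9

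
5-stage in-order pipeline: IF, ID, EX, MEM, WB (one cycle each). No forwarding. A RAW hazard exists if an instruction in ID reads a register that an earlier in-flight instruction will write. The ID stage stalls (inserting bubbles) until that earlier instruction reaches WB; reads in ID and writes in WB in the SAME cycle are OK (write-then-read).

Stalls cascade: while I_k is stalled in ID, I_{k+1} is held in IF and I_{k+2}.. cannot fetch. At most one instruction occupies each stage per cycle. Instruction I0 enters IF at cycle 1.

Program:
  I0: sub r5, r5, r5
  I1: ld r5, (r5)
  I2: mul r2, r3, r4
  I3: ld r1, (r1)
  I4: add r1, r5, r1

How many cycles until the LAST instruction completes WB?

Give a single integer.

Answer: 13

Derivation:
I0 sub r5 <- r5,r5: IF@1 ID@2 stall=0 (-) EX@3 MEM@4 WB@5
I1 ld r5 <- r5: IF@2 ID@3 stall=2 (RAW on I0.r5 (WB@5)) EX@6 MEM@7 WB@8
I2 mul r2 <- r3,r4: IF@3 ID@6 stall=0 (-) EX@7 MEM@8 WB@9
I3 ld r1 <- r1: IF@6 ID@7 stall=0 (-) EX@8 MEM@9 WB@10
I4 add r1 <- r5,r1: IF@7 ID@8 stall=2 (RAW on I3.r1 (WB@10)) EX@11 MEM@12 WB@13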